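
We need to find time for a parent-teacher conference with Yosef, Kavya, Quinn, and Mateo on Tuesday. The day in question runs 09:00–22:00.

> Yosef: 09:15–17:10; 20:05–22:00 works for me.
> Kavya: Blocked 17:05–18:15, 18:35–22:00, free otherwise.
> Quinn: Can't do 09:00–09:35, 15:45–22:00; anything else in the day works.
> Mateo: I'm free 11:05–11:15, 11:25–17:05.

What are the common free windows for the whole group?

Yosef free: 09:15-17:10, 20:05-22:00.
Kavya free: 09:00-17:05, 18:15-18:35 (invert busy blocks within the working day).
Quinn free: 09:35-15:45 (invert busy blocks within the working day).
Mateo free: 11:05-11:15, 11:25-17:05.
Yosef ∩ Kavya: 09:15-17:05.
Yosef ∩ Kavya ∩ Quinn: 09:35-15:45.
Yosef ∩ Kavya ∩ Quinn ∩ Mateo: 11:05-11:15, 11:25-15:45.
Those are the intersection windows.

11:05-11:15, 11:25-15:45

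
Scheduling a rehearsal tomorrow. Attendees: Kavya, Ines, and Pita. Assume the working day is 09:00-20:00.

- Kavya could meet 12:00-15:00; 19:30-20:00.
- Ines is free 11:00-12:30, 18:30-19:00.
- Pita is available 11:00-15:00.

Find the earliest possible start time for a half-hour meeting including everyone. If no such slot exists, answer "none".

12:00

Kavya ∩ Ines: 12:00-12:30.
Kavya ∩ Ines ∩ Pita: 12:00-12:30.
Those are the intersection windows.
The first common window of at least 30 minutes is 12:00-12:30, so the earliest start is 12:00.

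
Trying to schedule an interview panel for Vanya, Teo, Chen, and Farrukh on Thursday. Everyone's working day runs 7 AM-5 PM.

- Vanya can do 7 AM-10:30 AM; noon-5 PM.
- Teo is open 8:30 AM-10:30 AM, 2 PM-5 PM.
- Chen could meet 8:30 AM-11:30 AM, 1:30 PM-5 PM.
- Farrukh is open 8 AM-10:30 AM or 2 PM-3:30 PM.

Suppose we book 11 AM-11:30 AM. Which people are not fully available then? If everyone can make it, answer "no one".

Vanya: not fully free for 11:00-11:30. Teo: not fully free for 11:00-11:30. Chen: free for 11:00-11:30. Farrukh: not fully free for 11:00-11:30.

Farrukh, Teo, Vanya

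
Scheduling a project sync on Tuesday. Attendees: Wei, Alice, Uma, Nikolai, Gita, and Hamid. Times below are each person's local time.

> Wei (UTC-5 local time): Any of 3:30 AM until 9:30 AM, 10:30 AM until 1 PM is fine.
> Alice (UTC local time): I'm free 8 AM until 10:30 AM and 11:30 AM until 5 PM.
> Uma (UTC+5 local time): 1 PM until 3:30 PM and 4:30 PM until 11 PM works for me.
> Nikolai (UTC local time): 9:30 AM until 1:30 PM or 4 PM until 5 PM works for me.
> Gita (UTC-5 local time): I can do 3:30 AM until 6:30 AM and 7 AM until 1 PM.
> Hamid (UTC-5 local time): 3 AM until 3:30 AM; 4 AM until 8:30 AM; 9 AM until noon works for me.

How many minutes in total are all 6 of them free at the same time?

Wei in UTC: 08:30-14:30, 15:30-18:00 (add 5h to convert from UTC-5).
Alice in UTC: 08:00-10:30, 11:30-17:00.
Uma in UTC: 08:00-10:30, 11:30-18:00 (subtract 5h to convert from UTC+5).
Nikolai in UTC: 09:30-13:30, 16:00-17:00.
Gita in UTC: 08:30-11:30, 12:00-18:00 (add 5h to convert from UTC-5).
Hamid in UTC: 08:00-08:30, 09:00-13:30, 14:00-17:00 (add 5h to convert from UTC-5).
Wei ∩ Alice: 08:30-10:30, 11:30-14:30, 15:30-17:00.
Wei ∩ Alice ∩ Uma: 08:30-10:30, 11:30-14:30, 15:30-17:00.
Wei ∩ Alice ∩ Uma ∩ Nikolai: 09:30-10:30, 11:30-13:30, 16:00-17:00.
Wei ∩ Alice ∩ Uma ∩ Nikolai ∩ Gita: 09:30-10:30, 12:00-13:30, 16:00-17:00.
Wei ∩ Alice ∩ Uma ∩ Nikolai ∩ Gita ∩ Hamid: 09:30-10:30, 12:00-13:30, 16:00-17:00.
Those are the intersection windows.
Summing the common windows: 60 + 90 + 60 = 210 minutes.

210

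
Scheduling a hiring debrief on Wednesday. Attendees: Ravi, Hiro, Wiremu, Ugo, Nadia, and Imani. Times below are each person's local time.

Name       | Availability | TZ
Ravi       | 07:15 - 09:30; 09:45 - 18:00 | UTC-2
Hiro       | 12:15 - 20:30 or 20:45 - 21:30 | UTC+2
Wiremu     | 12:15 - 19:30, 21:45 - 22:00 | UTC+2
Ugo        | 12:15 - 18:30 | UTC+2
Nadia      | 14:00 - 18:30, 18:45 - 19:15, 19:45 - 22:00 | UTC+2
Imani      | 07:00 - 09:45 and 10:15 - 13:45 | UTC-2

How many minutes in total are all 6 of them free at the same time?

Ravi in UTC: 09:15-11:30, 11:45-20:00 (add 2h to convert from UTC-2).
Hiro in UTC: 10:15-18:30, 18:45-19:30 (subtract 2h to convert from UTC+2).
Wiremu in UTC: 10:15-17:30, 19:45-20:00 (subtract 2h to convert from UTC+2).
Ugo in UTC: 10:15-16:30 (subtract 2h to convert from UTC+2).
Nadia in UTC: 12:00-16:30, 16:45-17:15, 17:45-20:00 (subtract 2h to convert from UTC+2).
Imani in UTC: 09:00-11:45, 12:15-15:45 (add 2h to convert from UTC-2).
Ravi ∩ Hiro: 10:15-11:30, 11:45-18:30, 18:45-19:30.
Ravi ∩ Hiro ∩ Wiremu: 10:15-11:30, 11:45-17:30.
Ravi ∩ Hiro ∩ Wiremu ∩ Ugo: 10:15-11:30, 11:45-16:30.
Ravi ∩ Hiro ∩ Wiremu ∩ Ugo ∩ Nadia: 12:00-16:30.
Ravi ∩ Hiro ∩ Wiremu ∩ Ugo ∩ Nadia ∩ Imani: 12:15-15:45.
That's a single block of 210 minutes.

210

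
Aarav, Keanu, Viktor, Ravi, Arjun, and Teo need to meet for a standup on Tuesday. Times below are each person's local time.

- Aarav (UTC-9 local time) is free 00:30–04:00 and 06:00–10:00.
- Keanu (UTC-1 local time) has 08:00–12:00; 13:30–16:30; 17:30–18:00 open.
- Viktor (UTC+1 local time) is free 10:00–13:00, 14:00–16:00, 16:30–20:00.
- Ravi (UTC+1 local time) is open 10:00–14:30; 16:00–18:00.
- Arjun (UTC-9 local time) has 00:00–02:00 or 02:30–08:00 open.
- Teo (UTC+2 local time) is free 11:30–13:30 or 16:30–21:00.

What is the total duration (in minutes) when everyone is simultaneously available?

Aarav in UTC: 09:30-13:00, 15:00-19:00 (add 9h to convert from UTC-9).
Keanu in UTC: 09:00-13:00, 14:30-17:30, 18:30-19:00 (add 1h to convert from UTC-1).
Viktor in UTC: 09:00-12:00, 13:00-15:00, 15:30-19:00 (subtract 1h to convert from UTC+1).
Ravi in UTC: 09:00-13:30, 15:00-17:00 (subtract 1h to convert from UTC+1).
Arjun in UTC: 09:00-11:00, 11:30-17:00 (add 9h to convert from UTC-9).
Teo in UTC: 09:30-11:30, 14:30-19:00 (subtract 2h to convert from UTC+2).
Aarav ∩ Keanu: 09:30-13:00, 15:00-17:30, 18:30-19:00.
Aarav ∩ Keanu ∩ Viktor: 09:30-12:00, 15:30-17:30, 18:30-19:00.
Aarav ∩ Keanu ∩ Viktor ∩ Ravi: 09:30-12:00, 15:30-17:00.
Aarav ∩ Keanu ∩ Viktor ∩ Ravi ∩ Arjun: 09:30-11:00, 11:30-12:00, 15:30-17:00.
Aarav ∩ Keanu ∩ Viktor ∩ Ravi ∩ Arjun ∩ Teo: 09:30-11:00, 15:30-17:00.
Summing the common windows: 90 + 90 = 180 minutes.

180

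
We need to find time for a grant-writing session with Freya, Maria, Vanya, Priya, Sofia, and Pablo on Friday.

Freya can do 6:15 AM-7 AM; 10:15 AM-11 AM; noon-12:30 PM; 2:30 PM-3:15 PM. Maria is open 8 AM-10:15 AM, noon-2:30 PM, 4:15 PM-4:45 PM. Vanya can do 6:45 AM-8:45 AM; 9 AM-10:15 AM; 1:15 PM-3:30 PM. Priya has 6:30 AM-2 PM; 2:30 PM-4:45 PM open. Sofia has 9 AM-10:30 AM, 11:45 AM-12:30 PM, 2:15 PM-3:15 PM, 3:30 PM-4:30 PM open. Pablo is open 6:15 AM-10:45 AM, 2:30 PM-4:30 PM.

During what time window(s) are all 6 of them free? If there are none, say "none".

Freya ∩ Maria: 12:00-12:30.
Freya ∩ Maria ∩ Vanya: ∅.
Freya ∩ Maria ∩ Vanya ∩ Priya: ∅.
Freya ∩ Maria ∩ Vanya ∩ Priya ∩ Sofia: ∅.
Freya ∩ Maria ∩ Vanya ∩ Priya ∩ Sofia ∩ Pablo: ∅.
There is no time when everyone is free.

none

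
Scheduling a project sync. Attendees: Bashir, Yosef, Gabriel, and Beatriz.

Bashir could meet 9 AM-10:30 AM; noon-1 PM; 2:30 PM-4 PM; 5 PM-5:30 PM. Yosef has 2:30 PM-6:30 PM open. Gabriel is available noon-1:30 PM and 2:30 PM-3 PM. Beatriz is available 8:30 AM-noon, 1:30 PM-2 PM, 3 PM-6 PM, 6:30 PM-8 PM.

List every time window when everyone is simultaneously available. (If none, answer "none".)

none

Bashir ∩ Yosef: 14:30-16:00, 17:00-17:30.
Bashir ∩ Yosef ∩ Gabriel: 14:30-15:00.
Bashir ∩ Yosef ∩ Gabriel ∩ Beatriz: ∅.
There is no time when everyone is free.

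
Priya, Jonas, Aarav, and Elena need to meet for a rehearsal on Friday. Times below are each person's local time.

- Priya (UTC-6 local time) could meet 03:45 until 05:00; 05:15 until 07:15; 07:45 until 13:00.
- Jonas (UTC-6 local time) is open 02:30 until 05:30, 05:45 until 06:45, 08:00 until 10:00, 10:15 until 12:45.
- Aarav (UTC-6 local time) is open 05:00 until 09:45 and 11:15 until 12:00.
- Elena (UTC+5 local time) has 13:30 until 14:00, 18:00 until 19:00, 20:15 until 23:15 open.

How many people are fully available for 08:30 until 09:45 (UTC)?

1

Priya in UTC: 09:45-11:00, 11:15-13:15, 13:45-19:00 (add 6h to convert from UTC-6).
Jonas in UTC: 08:30-11:30, 11:45-12:45, 14:00-16:00, 16:15-18:45 (add 6h to convert from UTC-6).
Aarav in UTC: 11:00-15:45, 17:15-18:00 (add 6h to convert from UTC-6).
Elena in UTC: 08:30-09:00, 13:00-14:00, 15:15-18:15 (subtract 5h to convert from UTC+5).
Jonas can make the full 08:30-09:45 slot — that's 1.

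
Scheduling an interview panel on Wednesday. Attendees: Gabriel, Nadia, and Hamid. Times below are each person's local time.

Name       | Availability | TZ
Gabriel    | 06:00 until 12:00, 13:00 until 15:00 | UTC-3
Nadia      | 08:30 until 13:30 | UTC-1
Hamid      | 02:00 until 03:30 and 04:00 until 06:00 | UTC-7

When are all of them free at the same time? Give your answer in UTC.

09:30-10:30, 11:00-13:00

Gabriel in UTC: 09:00-15:00, 16:00-18:00 (add 3h to convert from UTC-3).
Nadia in UTC: 09:30-14:30 (add 1h to convert from UTC-1).
Hamid in UTC: 09:00-10:30, 11:00-13:00 (add 7h to convert from UTC-7).
Gabriel ∩ Nadia: 09:30-14:30.
Gabriel ∩ Nadia ∩ Hamid: 09:30-10:30, 11:00-13:00.
Those are the intersection windows.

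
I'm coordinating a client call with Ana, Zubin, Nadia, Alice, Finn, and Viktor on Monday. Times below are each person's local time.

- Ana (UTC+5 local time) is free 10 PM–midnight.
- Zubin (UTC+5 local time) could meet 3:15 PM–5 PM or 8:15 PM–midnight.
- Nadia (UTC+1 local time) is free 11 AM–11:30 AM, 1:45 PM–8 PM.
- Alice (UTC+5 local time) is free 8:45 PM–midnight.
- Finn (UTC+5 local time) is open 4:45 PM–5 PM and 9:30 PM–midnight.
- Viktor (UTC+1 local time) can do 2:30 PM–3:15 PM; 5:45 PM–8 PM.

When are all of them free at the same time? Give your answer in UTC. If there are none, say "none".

17:00-19:00

Ana in UTC: 17:00-19:00 (subtract 5h to convert from UTC+5).
Zubin in UTC: 10:15-12:00, 15:15-19:00 (subtract 5h to convert from UTC+5).
Nadia in UTC: 10:00-10:30, 12:45-19:00 (subtract 1h to convert from UTC+1).
Alice in UTC: 15:45-19:00 (subtract 5h to convert from UTC+5).
Finn in UTC: 11:45-12:00, 16:30-19:00 (subtract 5h to convert from UTC+5).
Viktor in UTC: 13:30-14:15, 16:45-19:00 (subtract 1h to convert from UTC+1).
Ana ∩ Zubin: 17:00-19:00.
Ana ∩ Zubin ∩ Nadia: 17:00-19:00.
Ana ∩ Zubin ∩ Nadia ∩ Alice: 17:00-19:00.
Ana ∩ Zubin ∩ Nadia ∩ Alice ∩ Finn: 17:00-19:00.
Ana ∩ Zubin ∩ Nadia ∩ Alice ∩ Finn ∩ Viktor: 17:00-19:00.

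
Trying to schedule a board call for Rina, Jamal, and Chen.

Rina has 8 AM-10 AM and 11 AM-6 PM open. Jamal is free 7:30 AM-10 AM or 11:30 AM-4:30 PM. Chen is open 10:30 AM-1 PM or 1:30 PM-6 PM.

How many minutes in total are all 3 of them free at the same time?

Rina ∩ Jamal: 08:00-10:00, 11:30-16:30.
Rina ∩ Jamal ∩ Chen: 11:30-13:00, 13:30-16:30.
Those are the intersection windows.
Summing the common windows: 90 + 180 = 270 minutes.

270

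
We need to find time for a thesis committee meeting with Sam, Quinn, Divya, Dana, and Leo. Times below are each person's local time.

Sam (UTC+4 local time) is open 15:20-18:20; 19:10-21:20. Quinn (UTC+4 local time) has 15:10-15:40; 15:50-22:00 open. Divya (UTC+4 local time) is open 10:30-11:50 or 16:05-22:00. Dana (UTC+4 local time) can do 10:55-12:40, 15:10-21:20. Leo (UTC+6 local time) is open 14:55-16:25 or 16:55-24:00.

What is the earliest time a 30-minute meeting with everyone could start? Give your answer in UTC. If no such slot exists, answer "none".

12:05

Sam in UTC: 11:20-14:20, 15:10-17:20 (subtract 4h to convert from UTC+4).
Quinn in UTC: 11:10-11:40, 11:50-18:00 (subtract 4h to convert from UTC+4).
Divya in UTC: 06:30-07:50, 12:05-18:00 (subtract 4h to convert from UTC+4).
Dana in UTC: 06:55-08:40, 11:10-17:20 (subtract 4h to convert from UTC+4).
Leo in UTC: 08:55-10:25, 10:55-18:00 (subtract 6h to convert from UTC+6).
Sam ∩ Quinn: 11:20-11:40, 11:50-14:20, 15:10-17:20.
Sam ∩ Quinn ∩ Divya: 12:05-14:20, 15:10-17:20.
Sam ∩ Quinn ∩ Divya ∩ Dana: 12:05-14:20, 15:10-17:20.
Sam ∩ Quinn ∩ Divya ∩ Dana ∩ Leo: 12:05-14:20, 15:10-17:20.
The first common window of at least 30 minutes is 12:05-14:20, so the earliest start is 12:05.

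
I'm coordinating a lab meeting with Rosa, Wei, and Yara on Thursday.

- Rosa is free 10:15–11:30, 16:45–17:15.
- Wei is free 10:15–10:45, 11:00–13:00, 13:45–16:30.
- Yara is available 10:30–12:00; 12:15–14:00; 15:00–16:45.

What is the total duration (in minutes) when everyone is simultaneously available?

45

Rosa ∩ Wei: 10:15-10:45, 11:00-11:30.
Rosa ∩ Wei ∩ Yara: 10:30-10:45, 11:00-11:30.
Summing the common windows: 15 + 30 = 45 minutes.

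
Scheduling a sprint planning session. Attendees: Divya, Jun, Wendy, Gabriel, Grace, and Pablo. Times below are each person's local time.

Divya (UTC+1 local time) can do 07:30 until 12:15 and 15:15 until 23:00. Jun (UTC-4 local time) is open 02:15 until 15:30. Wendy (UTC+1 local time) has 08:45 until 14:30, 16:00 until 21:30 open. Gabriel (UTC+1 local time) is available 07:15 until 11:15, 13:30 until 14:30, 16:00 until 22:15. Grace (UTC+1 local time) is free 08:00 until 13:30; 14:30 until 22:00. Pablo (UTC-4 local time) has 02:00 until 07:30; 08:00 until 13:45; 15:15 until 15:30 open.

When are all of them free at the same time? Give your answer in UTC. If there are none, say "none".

07:45-10:15, 15:00-17:45, 19:15-19:30

Divya in UTC: 06:30-11:15, 14:15-22:00 (subtract 1h to convert from UTC+1).
Jun in UTC: 06:15-19:30 (add 4h to convert from UTC-4).
Wendy in UTC: 07:45-13:30, 15:00-20:30 (subtract 1h to convert from UTC+1).
Gabriel in UTC: 06:15-10:15, 12:30-13:30, 15:00-21:15 (subtract 1h to convert from UTC+1).
Grace in UTC: 07:00-12:30, 13:30-21:00 (subtract 1h to convert from UTC+1).
Pablo in UTC: 06:00-11:30, 12:00-17:45, 19:15-19:30 (add 4h to convert from UTC-4).
Divya ∩ Jun: 06:30-11:15, 14:15-19:30.
Divya ∩ Jun ∩ Wendy: 07:45-11:15, 15:00-19:30.
Divya ∩ Jun ∩ Wendy ∩ Gabriel: 07:45-10:15, 15:00-19:30.
Divya ∩ Jun ∩ Wendy ∩ Gabriel ∩ Grace: 07:45-10:15, 15:00-19:30.
Divya ∩ Jun ∩ Wendy ∩ Gabriel ∩ Grace ∩ Pablo: 07:45-10:15, 15:00-17:45, 19:15-19:30.
Those are the intersection windows.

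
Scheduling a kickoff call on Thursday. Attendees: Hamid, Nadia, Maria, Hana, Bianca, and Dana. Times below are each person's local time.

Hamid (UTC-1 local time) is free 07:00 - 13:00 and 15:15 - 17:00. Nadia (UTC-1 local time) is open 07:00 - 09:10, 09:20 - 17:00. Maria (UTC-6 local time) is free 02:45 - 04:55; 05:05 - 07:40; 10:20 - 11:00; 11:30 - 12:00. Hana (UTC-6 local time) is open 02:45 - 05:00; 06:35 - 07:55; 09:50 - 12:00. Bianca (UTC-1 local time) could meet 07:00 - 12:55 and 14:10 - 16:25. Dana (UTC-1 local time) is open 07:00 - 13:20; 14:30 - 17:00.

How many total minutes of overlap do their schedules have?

225

Hamid in UTC: 08:00-14:00, 16:15-18:00 (add 1h to convert from UTC-1).
Nadia in UTC: 08:00-10:10, 10:20-18:00 (add 1h to convert from UTC-1).
Maria in UTC: 08:45-10:55, 11:05-13:40, 16:20-17:00, 17:30-18:00 (add 6h to convert from UTC-6).
Hana in UTC: 08:45-11:00, 12:35-13:55, 15:50-18:00 (add 6h to convert from UTC-6).
Bianca in UTC: 08:00-13:55, 15:10-17:25 (add 1h to convert from UTC-1).
Dana in UTC: 08:00-14:20, 15:30-18:00 (add 1h to convert from UTC-1).
Hamid ∩ Nadia: 08:00-10:10, 10:20-14:00, 16:15-18:00.
Hamid ∩ Nadia ∩ Maria: 08:45-10:10, 10:20-10:55, 11:05-13:40, 16:20-17:00, 17:30-18:00.
Hamid ∩ Nadia ∩ Maria ∩ Hana: 08:45-10:10, 10:20-10:55, 12:35-13:40, 16:20-17:00, 17:30-18:00.
Hamid ∩ Nadia ∩ Maria ∩ Hana ∩ Bianca: 08:45-10:10, 10:20-10:55, 12:35-13:40, 16:20-17:00.
Hamid ∩ Nadia ∩ Maria ∩ Hana ∩ Bianca ∩ Dana: 08:45-10:10, 10:20-10:55, 12:35-13:40, 16:20-17:00.
Summing the common windows: 85 + 35 + 65 + 40 = 225 minutes.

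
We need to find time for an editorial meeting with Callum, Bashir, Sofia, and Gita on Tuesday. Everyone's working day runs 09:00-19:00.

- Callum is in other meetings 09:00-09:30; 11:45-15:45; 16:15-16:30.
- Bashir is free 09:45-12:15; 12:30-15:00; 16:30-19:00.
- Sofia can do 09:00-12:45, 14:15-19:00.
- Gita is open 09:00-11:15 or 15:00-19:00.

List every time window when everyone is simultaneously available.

Callum free: 09:30-11:45, 15:45-16:15, 16:30-19:00 (invert busy blocks within the working day).
Bashir free: 09:45-12:15, 12:30-15:00, 16:30-19:00.
Sofia free: 09:00-12:45, 14:15-19:00.
Gita free: 09:00-11:15, 15:00-19:00.
Callum ∩ Bashir: 09:45-11:45, 16:30-19:00.
Callum ∩ Bashir ∩ Sofia: 09:45-11:45, 16:30-19:00.
Callum ∩ Bashir ∩ Sofia ∩ Gita: 09:45-11:15, 16:30-19:00.

09:45-11:15, 16:30-19:00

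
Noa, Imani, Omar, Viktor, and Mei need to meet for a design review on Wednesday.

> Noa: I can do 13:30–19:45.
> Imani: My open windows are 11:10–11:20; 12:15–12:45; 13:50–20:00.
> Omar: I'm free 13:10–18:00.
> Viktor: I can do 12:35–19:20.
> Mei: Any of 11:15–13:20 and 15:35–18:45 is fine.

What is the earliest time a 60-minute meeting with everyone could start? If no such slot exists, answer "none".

15:35

Noa ∩ Imani: 13:50-19:45.
Noa ∩ Imani ∩ Omar: 13:50-18:00.
Noa ∩ Imani ∩ Omar ∩ Viktor: 13:50-18:00.
Noa ∩ Imani ∩ Omar ∩ Viktor ∩ Mei: 15:35-18:00.
The first common window of at least 60 minutes is 15:35-18:00, so the earliest start is 15:35.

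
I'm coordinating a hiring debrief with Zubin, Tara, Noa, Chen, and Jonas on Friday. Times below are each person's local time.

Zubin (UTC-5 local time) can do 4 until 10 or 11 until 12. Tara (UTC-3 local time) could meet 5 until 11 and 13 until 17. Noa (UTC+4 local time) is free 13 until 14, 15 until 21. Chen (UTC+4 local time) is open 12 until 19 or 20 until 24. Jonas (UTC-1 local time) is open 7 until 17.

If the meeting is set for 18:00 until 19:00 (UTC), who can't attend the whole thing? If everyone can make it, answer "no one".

Jonas, Noa, Zubin

Zubin in UTC: 09:00-15:00, 16:00-17:00 (add 5h to convert from UTC-5).
Tara in UTC: 08:00-14:00, 16:00-20:00 (add 3h to convert from UTC-3).
Noa in UTC: 09:00-10:00, 11:00-17:00 (subtract 4h to convert from UTC+4).
Chen in UTC: 08:00-15:00, 16:00-20:00 (subtract 4h to convert from UTC+4).
Jonas in UTC: 08:00-18:00 (add 1h to convert from UTC-1).
Zubin: not fully free for 18:00-19:00. Tara: free for 18:00-19:00. Noa: not fully free for 18:00-19:00. Chen: free for 18:00-19:00. Jonas: not fully free for 18:00-19:00.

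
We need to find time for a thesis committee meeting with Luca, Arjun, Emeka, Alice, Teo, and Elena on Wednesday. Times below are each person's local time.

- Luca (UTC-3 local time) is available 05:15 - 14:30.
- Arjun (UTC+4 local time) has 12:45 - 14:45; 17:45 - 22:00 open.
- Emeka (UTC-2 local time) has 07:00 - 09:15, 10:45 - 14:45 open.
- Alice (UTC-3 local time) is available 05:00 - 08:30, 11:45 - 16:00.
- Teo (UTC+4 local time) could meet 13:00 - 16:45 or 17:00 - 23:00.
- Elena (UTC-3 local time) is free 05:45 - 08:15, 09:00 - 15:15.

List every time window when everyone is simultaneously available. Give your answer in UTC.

Luca in UTC: 08:15-17:30 (add 3h to convert from UTC-3).
Arjun in UTC: 08:45-10:45, 13:45-18:00 (subtract 4h to convert from UTC+4).
Emeka in UTC: 09:00-11:15, 12:45-16:45 (add 2h to convert from UTC-2).
Alice in UTC: 08:00-11:30, 14:45-19:00 (add 3h to convert from UTC-3).
Teo in UTC: 09:00-12:45, 13:00-19:00 (subtract 4h to convert from UTC+4).
Elena in UTC: 08:45-11:15, 12:00-18:15 (add 3h to convert from UTC-3).
Luca ∩ Arjun: 08:45-10:45, 13:45-17:30.
Luca ∩ Arjun ∩ Emeka: 09:00-10:45, 13:45-16:45.
Luca ∩ Arjun ∩ Emeka ∩ Alice: 09:00-10:45, 14:45-16:45.
Luca ∩ Arjun ∩ Emeka ∩ Alice ∩ Teo: 09:00-10:45, 14:45-16:45.
Luca ∩ Arjun ∩ Emeka ∩ Alice ∩ Teo ∩ Elena: 09:00-10:45, 14:45-16:45.
Those are the intersection windows.

09:00-10:45, 14:45-16:45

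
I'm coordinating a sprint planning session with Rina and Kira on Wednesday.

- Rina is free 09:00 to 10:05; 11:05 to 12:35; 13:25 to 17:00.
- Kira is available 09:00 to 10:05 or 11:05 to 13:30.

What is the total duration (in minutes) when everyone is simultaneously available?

Rina ∩ Kira: 09:00-10:05, 11:05-12:35, 13:25-13:30.
So the common availability across everyone is 09:00-10:05, 11:05-12:35, 13:25-13:30.
Summing the common windows: 65 + 90 + 5 = 160 minutes.

160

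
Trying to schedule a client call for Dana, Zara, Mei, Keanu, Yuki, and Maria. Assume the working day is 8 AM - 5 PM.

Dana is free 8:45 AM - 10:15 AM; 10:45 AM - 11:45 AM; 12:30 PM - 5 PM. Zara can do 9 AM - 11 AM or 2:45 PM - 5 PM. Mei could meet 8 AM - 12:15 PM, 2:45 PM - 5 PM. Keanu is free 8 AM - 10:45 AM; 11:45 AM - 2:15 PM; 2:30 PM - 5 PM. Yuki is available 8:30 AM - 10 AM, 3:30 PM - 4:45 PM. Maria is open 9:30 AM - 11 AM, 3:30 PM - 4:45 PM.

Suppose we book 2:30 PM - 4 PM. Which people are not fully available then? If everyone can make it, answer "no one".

Dana: free for 14:30-16:00. Zara: not fully free for 14:30-16:00. Mei: not fully free for 14:30-16:00. Keanu: free for 14:30-16:00. Yuki: not fully free for 14:30-16:00. Maria: not fully free for 14:30-16:00.

Maria, Mei, Yuki, Zara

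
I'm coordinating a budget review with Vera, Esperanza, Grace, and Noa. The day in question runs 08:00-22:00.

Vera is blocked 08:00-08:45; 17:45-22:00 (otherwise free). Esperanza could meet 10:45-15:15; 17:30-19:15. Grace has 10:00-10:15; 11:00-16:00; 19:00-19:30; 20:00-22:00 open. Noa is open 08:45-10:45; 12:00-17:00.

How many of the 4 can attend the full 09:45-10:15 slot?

2

Vera free: 08:45-17:45 (invert busy blocks within the working day).
Esperanza free: 10:45-15:15, 17:30-19:15.
Grace free: 10:00-10:15, 11:00-16:00, 19:00-19:30, 20:00-22:00.
Noa free: 08:45-10:45, 12:00-17:00.
Vera and Noa can make the full 09:45-10:15 slot — that's 2.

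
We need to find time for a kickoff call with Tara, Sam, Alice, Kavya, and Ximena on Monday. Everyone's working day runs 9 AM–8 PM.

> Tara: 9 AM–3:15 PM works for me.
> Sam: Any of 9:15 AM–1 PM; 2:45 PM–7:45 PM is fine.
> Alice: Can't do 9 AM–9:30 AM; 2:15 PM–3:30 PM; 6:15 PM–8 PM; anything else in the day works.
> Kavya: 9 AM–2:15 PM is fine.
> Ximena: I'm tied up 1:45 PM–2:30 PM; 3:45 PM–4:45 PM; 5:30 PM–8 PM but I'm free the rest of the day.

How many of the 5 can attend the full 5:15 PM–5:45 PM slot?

2

Tara free: 09:00-15:15.
Sam free: 09:15-13:00, 14:45-19:45.
Alice free: 09:30-14:15, 15:30-18:15 (invert busy blocks within the working day).
Kavya free: 09:00-14:15.
Ximena free: 09:00-13:45, 14:30-15:45, 16:45-17:30 (invert busy blocks within the working day).
Sam and Alice can make the full 17:15-17:45 slot — that's 2.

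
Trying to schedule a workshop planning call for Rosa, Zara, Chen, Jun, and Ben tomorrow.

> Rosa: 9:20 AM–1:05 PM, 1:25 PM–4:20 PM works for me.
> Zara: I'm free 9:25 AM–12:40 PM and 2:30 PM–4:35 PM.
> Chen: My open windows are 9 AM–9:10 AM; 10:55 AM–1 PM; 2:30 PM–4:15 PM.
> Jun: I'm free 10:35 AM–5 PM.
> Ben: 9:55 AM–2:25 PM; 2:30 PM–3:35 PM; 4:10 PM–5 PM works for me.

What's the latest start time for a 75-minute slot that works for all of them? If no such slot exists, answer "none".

Rosa ∩ Zara: 09:25-12:40, 14:30-16:20.
Rosa ∩ Zara ∩ Chen: 10:55-12:40, 14:30-16:15.
Rosa ∩ Zara ∩ Chen ∩ Jun: 10:55-12:40, 14:30-16:15.
Rosa ∩ Zara ∩ Chen ∩ Jun ∩ Ben: 10:55-12:40, 14:30-15:35, 16:10-16:15.
The last common window of at least 75 minutes is 10:55-12:40; a 75-minute meeting can start as late as 11:25 and still end by 12:40.

11:25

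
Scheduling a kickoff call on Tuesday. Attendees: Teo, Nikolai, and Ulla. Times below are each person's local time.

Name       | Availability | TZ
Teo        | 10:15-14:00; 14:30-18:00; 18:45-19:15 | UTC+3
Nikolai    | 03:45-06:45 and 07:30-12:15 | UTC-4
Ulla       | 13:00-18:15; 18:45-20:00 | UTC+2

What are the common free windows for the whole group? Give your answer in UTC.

11:30-15:00, 15:45-16:15

Teo in UTC: 07:15-11:00, 11:30-15:00, 15:45-16:15 (subtract 3h to convert from UTC+3).
Nikolai in UTC: 07:45-10:45, 11:30-16:15 (add 4h to convert from UTC-4).
Ulla in UTC: 11:00-16:15, 16:45-18:00 (subtract 2h to convert from UTC+2).
Teo ∩ Nikolai: 07:45-10:45, 11:30-15:00, 15:45-16:15.
Teo ∩ Nikolai ∩ Ulla: 11:30-15:00, 15:45-16:15.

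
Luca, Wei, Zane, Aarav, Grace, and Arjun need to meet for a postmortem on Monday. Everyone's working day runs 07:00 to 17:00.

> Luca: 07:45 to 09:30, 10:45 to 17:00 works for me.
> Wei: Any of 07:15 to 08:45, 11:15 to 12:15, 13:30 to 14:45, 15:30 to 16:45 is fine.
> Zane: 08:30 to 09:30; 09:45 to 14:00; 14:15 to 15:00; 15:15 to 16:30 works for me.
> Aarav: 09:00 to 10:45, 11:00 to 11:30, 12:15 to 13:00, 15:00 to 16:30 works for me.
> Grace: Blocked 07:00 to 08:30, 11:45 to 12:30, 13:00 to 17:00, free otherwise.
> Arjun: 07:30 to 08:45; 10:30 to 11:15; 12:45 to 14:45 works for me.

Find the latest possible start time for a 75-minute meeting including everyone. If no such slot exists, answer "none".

Luca free: 07:45-09:30, 10:45-17:00.
Wei free: 07:15-08:45, 11:15-12:15, 13:30-14:45, 15:30-16:45.
Zane free: 08:30-09:30, 09:45-14:00, 14:15-15:00, 15:15-16:30.
Aarav free: 09:00-10:45, 11:00-11:30, 12:15-13:00, 15:00-16:30.
Grace free: 08:30-11:45, 12:30-13:00 (invert busy blocks within the working day).
Arjun free: 07:30-08:45, 10:30-11:15, 12:45-14:45.
Luca ∩ Wei: 07:45-08:45, 11:15-12:15, 13:30-14:45, 15:30-16:45.
Luca ∩ Wei ∩ Zane: 08:30-08:45, 11:15-12:15, 13:30-14:00, 14:15-14:45, 15:30-16:30.
Luca ∩ Wei ∩ Zane ∩ Aarav: 11:15-11:30, 15:30-16:30.
Luca ∩ Wei ∩ Zane ∩ Aarav ∩ Grace: 11:15-11:30.
Luca ∩ Wei ∩ Zane ∩ Aarav ∩ Grace ∩ Arjun: ∅.
There is no time when everyone is free.
No common window is at least 75 minutes long.

none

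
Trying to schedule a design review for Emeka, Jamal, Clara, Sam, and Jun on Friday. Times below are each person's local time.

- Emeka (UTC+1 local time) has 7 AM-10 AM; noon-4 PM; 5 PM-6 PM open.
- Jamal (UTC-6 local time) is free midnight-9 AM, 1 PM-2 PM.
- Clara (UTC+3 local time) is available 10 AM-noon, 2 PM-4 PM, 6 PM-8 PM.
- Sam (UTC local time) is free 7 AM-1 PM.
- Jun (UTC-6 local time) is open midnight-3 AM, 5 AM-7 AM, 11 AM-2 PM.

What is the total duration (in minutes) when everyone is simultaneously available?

Emeka in UTC: 06:00-09:00, 11:00-15:00, 16:00-17:00 (subtract 1h to convert from UTC+1).
Jamal in UTC: 06:00-15:00, 19:00-20:00 (add 6h to convert from UTC-6).
Clara in UTC: 07:00-09:00, 11:00-13:00, 15:00-17:00 (subtract 3h to convert from UTC+3).
Sam in UTC: 07:00-13:00.
Jun in UTC: 06:00-09:00, 11:00-13:00, 17:00-20:00 (add 6h to convert from UTC-6).
Emeka ∩ Jamal: 06:00-09:00, 11:00-15:00.
Emeka ∩ Jamal ∩ Clara: 07:00-09:00, 11:00-13:00.
Emeka ∩ Jamal ∩ Clara ∩ Sam: 07:00-09:00, 11:00-13:00.
Emeka ∩ Jamal ∩ Clara ∩ Sam ∩ Jun: 07:00-09:00, 11:00-13:00.
Those are the intersection windows.
Summing the common windows: 120 + 120 = 240 minutes.

240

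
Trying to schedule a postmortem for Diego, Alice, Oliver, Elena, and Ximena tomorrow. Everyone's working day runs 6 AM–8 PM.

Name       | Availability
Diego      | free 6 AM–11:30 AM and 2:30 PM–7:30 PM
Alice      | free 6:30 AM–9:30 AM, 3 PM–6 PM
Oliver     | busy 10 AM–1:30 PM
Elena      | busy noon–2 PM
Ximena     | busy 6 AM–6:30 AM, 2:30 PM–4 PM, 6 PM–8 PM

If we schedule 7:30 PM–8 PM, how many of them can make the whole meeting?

Diego free: 06:00-11:30, 14:30-19:30.
Alice free: 06:30-09:30, 15:00-18:00.
Oliver free: 06:00-10:00, 13:30-20:00 (invert busy blocks within the working day).
Elena free: 06:00-12:00, 14:00-20:00 (invert busy blocks within the working day).
Ximena free: 06:30-14:30, 16:00-18:00 (invert busy blocks within the working day).
Oliver and Elena can make the full 19:30-20:00 slot — that's 2.

2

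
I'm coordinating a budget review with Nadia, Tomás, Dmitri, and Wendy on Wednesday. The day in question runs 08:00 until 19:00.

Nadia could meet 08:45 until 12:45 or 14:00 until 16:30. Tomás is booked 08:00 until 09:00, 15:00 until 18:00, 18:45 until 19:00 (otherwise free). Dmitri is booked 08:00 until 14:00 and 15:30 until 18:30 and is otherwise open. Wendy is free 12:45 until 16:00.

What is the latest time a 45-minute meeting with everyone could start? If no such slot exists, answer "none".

Nadia free: 08:45-12:45, 14:00-16:30.
Tomás free: 09:00-15:00, 18:00-18:45 (invert busy blocks within the working day).
Dmitri free: 14:00-15:30, 18:30-19:00 (invert busy blocks within the working day).
Wendy free: 12:45-16:00.
Nadia ∩ Tomás: 09:00-12:45, 14:00-15:00.
Nadia ∩ Tomás ∩ Dmitri: 14:00-15:00.
Nadia ∩ Tomás ∩ Dmitri ∩ Wendy: 14:00-15:00.
The last common window of at least 45 minutes is 14:00-15:00; a 45-minute meeting can start as late as 14:15 and still end by 15:00.

14:15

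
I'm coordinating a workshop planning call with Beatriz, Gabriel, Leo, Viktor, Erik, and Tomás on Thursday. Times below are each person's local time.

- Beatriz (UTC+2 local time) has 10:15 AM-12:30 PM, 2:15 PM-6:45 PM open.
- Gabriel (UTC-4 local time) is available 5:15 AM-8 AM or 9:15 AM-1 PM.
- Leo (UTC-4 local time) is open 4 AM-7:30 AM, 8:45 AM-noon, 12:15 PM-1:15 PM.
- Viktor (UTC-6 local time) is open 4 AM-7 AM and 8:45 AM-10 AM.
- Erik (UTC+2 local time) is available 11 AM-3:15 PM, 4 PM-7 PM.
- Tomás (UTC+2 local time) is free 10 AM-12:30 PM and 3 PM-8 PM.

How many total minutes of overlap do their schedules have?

Beatriz in UTC: 08:15-10:30, 12:15-16:45 (subtract 2h to convert from UTC+2).
Gabriel in UTC: 09:15-12:00, 13:15-17:00 (add 4h to convert from UTC-4).
Leo in UTC: 08:00-11:30, 12:45-16:00, 16:15-17:15 (add 4h to convert from UTC-4).
Viktor in UTC: 10:00-13:00, 14:45-16:00 (add 6h to convert from UTC-6).
Erik in UTC: 09:00-13:15, 14:00-17:00 (subtract 2h to convert from UTC+2).
Tomás in UTC: 08:00-10:30, 13:00-18:00 (subtract 2h to convert from UTC+2).
Beatriz ∩ Gabriel: 09:15-10:30, 13:15-16:45.
Beatriz ∩ Gabriel ∩ Leo: 09:15-10:30, 13:15-16:00, 16:15-16:45.
Beatriz ∩ Gabriel ∩ Leo ∩ Viktor: 10:00-10:30, 14:45-16:00.
Beatriz ∩ Gabriel ∩ Leo ∩ Viktor ∩ Erik: 10:00-10:30, 14:45-16:00.
Beatriz ∩ Gabriel ∩ Leo ∩ Viktor ∩ Erik ∩ Tomás: 10:00-10:30, 14:45-16:00.
Summing the common windows: 30 + 75 = 105 minutes.

105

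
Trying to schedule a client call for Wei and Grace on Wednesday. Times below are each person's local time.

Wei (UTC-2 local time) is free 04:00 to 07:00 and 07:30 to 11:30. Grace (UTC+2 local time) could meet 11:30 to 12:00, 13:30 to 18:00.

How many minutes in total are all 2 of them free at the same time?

150

Wei in UTC: 06:00-09:00, 09:30-13:30 (add 2h to convert from UTC-2).
Grace in UTC: 09:30-10:00, 11:30-16:00 (subtract 2h to convert from UTC+2).
Wei ∩ Grace: 09:30-10:00, 11:30-13:30.
Those are the intersection windows.
Summing the common windows: 30 + 120 = 150 minutes.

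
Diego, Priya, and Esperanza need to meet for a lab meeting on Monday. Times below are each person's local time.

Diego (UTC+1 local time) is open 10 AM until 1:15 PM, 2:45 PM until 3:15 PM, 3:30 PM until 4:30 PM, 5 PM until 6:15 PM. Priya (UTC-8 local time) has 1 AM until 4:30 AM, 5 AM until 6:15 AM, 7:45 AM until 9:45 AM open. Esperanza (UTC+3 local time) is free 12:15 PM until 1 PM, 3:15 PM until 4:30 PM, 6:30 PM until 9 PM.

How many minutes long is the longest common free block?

75

Diego in UTC: 09:00-12:15, 13:45-14:15, 14:30-15:30, 16:00-17:15 (subtract 1h to convert from UTC+1).
Priya in UTC: 09:00-12:30, 13:00-14:15, 15:45-17:45 (add 8h to convert from UTC-8).
Esperanza in UTC: 09:15-10:00, 12:15-13:30, 15:30-18:00 (subtract 3h to convert from UTC+3).
Diego ∩ Priya: 09:00-12:15, 13:45-14:15, 16:00-17:15.
Diego ∩ Priya ∩ Esperanza: 09:15-10:00, 16:00-17:15.
So the common availability across everyone is 09:15-10:00, 16:00-17:15.
The longest is 16:00-17:15 at 75 minutes.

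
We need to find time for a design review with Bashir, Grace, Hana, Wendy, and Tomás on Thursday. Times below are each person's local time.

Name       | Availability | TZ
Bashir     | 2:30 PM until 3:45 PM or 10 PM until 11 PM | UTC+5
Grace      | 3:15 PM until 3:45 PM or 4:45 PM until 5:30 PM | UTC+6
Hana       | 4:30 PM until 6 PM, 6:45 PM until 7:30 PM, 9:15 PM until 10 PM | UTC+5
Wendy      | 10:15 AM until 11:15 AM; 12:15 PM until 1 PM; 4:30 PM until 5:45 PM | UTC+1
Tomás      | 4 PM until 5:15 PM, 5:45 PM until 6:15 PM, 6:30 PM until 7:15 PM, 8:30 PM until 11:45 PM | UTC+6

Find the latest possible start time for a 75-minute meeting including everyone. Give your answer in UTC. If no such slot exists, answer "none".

Bashir in UTC: 09:30-10:45, 17:00-18:00 (subtract 5h to convert from UTC+5).
Grace in UTC: 09:15-09:45, 10:45-11:30 (subtract 6h to convert from UTC+6).
Hana in UTC: 11:30-13:00, 13:45-14:30, 16:15-17:00 (subtract 5h to convert from UTC+5).
Wendy in UTC: 09:15-10:15, 11:15-12:00, 15:30-16:45 (subtract 1h to convert from UTC+1).
Tomás in UTC: 10:00-11:15, 11:45-12:15, 12:30-13:15, 14:30-17:45 (subtract 6h to convert from UTC+6).
Bashir ∩ Grace: 09:30-09:45.
Bashir ∩ Grace ∩ Hana: ∅.
Bashir ∩ Grace ∩ Hana ∩ Wendy: ∅.
Bashir ∩ Grace ∩ Hana ∩ Wendy ∩ Tomás: ∅.
There is no time when everyone is free.
No common window is at least 75 minutes long.

none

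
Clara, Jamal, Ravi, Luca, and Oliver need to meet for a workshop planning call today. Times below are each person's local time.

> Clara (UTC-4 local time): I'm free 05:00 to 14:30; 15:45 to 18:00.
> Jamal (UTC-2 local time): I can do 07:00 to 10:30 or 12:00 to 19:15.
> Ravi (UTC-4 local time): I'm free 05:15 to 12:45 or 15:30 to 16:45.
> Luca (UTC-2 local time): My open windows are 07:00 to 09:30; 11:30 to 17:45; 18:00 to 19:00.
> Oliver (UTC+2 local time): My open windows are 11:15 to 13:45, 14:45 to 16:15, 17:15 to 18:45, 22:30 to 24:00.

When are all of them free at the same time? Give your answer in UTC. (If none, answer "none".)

Clara in UTC: 09:00-18:30, 19:45-22:00 (add 4h to convert from UTC-4).
Jamal in UTC: 09:00-12:30, 14:00-21:15 (add 2h to convert from UTC-2).
Ravi in UTC: 09:15-16:45, 19:30-20:45 (add 4h to convert from UTC-4).
Luca in UTC: 09:00-11:30, 13:30-19:45, 20:00-21:00 (add 2h to convert from UTC-2).
Oliver in UTC: 09:15-11:45, 12:45-14:15, 15:15-16:45, 20:30-22:00 (subtract 2h to convert from UTC+2).
Clara ∩ Jamal: 09:00-12:30, 14:00-18:30, 19:45-21:15.
Clara ∩ Jamal ∩ Ravi: 09:15-12:30, 14:00-16:45, 19:45-20:45.
Clara ∩ Jamal ∩ Ravi ∩ Luca: 09:15-11:30, 14:00-16:45, 20:00-20:45.
Clara ∩ Jamal ∩ Ravi ∩ Luca ∩ Oliver: 09:15-11:30, 14:00-14:15, 15:15-16:45, 20:30-20:45.
So the common availability across everyone is 09:15-11:30, 14:00-14:15, 15:15-16:45, 20:30-20:45.

09:15-11:30, 14:00-14:15, 15:15-16:45, 20:30-20:45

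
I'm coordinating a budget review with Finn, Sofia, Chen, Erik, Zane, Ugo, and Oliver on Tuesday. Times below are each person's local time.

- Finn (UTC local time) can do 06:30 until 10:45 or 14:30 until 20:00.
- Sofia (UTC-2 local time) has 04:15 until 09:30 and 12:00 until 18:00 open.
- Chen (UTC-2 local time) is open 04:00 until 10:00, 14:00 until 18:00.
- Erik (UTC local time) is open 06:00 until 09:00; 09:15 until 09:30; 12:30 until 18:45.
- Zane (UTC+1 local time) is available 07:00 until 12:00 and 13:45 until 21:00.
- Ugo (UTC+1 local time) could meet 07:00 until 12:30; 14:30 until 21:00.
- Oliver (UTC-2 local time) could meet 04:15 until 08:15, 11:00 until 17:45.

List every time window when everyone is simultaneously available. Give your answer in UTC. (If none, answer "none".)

06:30-09:00, 09:15-09:30, 16:00-18:45

Finn in UTC: 06:30-10:45, 14:30-20:00.
Sofia in UTC: 06:15-11:30, 14:00-20:00 (add 2h to convert from UTC-2).
Chen in UTC: 06:00-12:00, 16:00-20:00 (add 2h to convert from UTC-2).
Erik in UTC: 06:00-09:00, 09:15-09:30, 12:30-18:45.
Zane in UTC: 06:00-11:00, 12:45-20:00 (subtract 1h to convert from UTC+1).
Ugo in UTC: 06:00-11:30, 13:30-20:00 (subtract 1h to convert from UTC+1).
Oliver in UTC: 06:15-10:15, 13:00-19:45 (add 2h to convert from UTC-2).
Finn ∩ Sofia: 06:30-10:45, 14:30-20:00.
Finn ∩ Sofia ∩ Chen: 06:30-10:45, 16:00-20:00.
Finn ∩ Sofia ∩ Chen ∩ Erik: 06:30-09:00, 09:15-09:30, 16:00-18:45.
Finn ∩ Sofia ∩ Chen ∩ Erik ∩ Zane: 06:30-09:00, 09:15-09:30, 16:00-18:45.
Finn ∩ Sofia ∩ Chen ∩ Erik ∩ Zane ∩ Ugo: 06:30-09:00, 09:15-09:30, 16:00-18:45.
Finn ∩ Sofia ∩ Chen ∩ Erik ∩ Zane ∩ Ugo ∩ Oliver: 06:30-09:00, 09:15-09:30, 16:00-18:45.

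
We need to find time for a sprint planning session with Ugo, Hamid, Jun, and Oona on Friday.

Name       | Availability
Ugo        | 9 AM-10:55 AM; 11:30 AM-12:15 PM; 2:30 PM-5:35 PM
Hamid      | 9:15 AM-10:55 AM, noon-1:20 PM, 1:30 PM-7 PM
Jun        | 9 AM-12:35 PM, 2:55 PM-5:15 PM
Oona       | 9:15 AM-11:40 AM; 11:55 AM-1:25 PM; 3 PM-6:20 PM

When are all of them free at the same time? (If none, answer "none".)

Ugo ∩ Hamid: 09:15-10:55, 12:00-12:15, 14:30-17:35.
Ugo ∩ Hamid ∩ Jun: 09:15-10:55, 12:00-12:15, 14:55-17:15.
Ugo ∩ Hamid ∩ Jun ∩ Oona: 09:15-10:55, 12:00-12:15, 15:00-17:15.
Those are the intersection windows.

09:15-10:55, 12:00-12:15, 15:00-17:15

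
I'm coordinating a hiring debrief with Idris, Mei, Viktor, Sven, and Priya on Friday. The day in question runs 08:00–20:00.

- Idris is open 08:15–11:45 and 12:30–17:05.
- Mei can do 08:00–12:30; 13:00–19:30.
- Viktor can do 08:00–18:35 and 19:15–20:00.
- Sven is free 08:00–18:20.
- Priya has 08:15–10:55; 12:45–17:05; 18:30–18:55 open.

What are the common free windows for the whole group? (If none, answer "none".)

08:15-10:55, 13:00-17:05

Idris ∩ Mei: 08:15-11:45, 13:00-17:05.
Idris ∩ Mei ∩ Viktor: 08:15-11:45, 13:00-17:05.
Idris ∩ Mei ∩ Viktor ∩ Sven: 08:15-11:45, 13:00-17:05.
Idris ∩ Mei ∩ Viktor ∩ Sven ∩ Priya: 08:15-10:55, 13:00-17:05.
Those are the intersection windows.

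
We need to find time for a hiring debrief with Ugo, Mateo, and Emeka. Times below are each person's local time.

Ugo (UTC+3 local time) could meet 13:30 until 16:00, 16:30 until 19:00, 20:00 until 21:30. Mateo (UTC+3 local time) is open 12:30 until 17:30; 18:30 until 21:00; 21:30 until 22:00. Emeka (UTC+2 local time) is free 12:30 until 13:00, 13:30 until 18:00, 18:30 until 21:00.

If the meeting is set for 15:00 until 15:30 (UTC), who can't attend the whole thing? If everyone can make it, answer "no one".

Mateo

Ugo in UTC: 10:30-13:00, 13:30-16:00, 17:00-18:30 (subtract 3h to convert from UTC+3).
Mateo in UTC: 09:30-14:30, 15:30-18:00, 18:30-19:00 (subtract 3h to convert from UTC+3).
Emeka in UTC: 10:30-11:00, 11:30-16:00, 16:30-19:00 (subtract 2h to convert from UTC+2).
Ugo: free for 15:00-15:30. Mateo: not fully free for 15:00-15:30. Emeka: free for 15:00-15:30.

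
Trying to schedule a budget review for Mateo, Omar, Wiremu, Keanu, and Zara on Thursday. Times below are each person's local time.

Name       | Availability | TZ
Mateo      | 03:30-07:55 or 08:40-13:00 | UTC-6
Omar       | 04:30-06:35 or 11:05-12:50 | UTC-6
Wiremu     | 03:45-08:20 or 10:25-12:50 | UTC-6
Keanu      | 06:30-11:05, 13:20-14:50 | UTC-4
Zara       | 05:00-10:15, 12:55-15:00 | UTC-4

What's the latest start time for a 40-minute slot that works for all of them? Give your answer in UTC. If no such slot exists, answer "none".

18:10

Mateo in UTC: 09:30-13:55, 14:40-19:00 (add 6h to convert from UTC-6).
Omar in UTC: 10:30-12:35, 17:05-18:50 (add 6h to convert from UTC-6).
Wiremu in UTC: 09:45-14:20, 16:25-18:50 (add 6h to convert from UTC-6).
Keanu in UTC: 10:30-15:05, 17:20-18:50 (add 4h to convert from UTC-4).
Zara in UTC: 09:00-14:15, 16:55-19:00 (add 4h to convert from UTC-4).
Mateo ∩ Omar: 10:30-12:35, 17:05-18:50.
Mateo ∩ Omar ∩ Wiremu: 10:30-12:35, 17:05-18:50.
Mateo ∩ Omar ∩ Wiremu ∩ Keanu: 10:30-12:35, 17:20-18:50.
Mateo ∩ Omar ∩ Wiremu ∩ Keanu ∩ Zara: 10:30-12:35, 17:20-18:50.
The last common window of at least 40 minutes is 17:20-18:50; a 40-minute meeting can start as late as 18:10 and still end by 18:50.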